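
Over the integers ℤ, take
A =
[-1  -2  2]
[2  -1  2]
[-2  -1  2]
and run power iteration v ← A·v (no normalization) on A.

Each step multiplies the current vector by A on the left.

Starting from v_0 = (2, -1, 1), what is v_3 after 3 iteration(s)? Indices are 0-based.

v_3 = (2, -57, 15)

v_0 = (2, -1, 1).
v_1 = A·v_0 = (2, 7, -1).
v_2 = A·v_1 = (-18, -5, -13).
v_3 = A·v_2 = (2, -57, 15).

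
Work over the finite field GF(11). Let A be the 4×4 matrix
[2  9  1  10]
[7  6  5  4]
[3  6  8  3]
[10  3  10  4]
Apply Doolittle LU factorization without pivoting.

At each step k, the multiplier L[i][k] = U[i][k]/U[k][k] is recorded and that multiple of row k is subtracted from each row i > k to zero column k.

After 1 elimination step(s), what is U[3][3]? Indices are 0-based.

U[3][3] = 9

k=0: U[0][0]=2
  eliminate (1,0): mult=9, new row 1: (0, 2, 7, 2); set L[1][0]=9
  eliminate (2,0): mult=7, new row 2: (0, 9, 1, 10); set L[2][0]=7
  eliminate (3,0): mult=5, new row 3: (0, 2, 5, 9); set L[3][0]=5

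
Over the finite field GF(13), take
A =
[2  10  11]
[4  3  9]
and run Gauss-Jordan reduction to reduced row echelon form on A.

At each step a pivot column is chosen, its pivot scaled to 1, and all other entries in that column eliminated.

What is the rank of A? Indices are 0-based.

step 1: normalize row 0 (÷2) = (1, 5, 12)
  row 1: subtract 4×row0 = (0, 9, 0)
step 2: normalize row 1 (÷9) = (0, 1, 0)
  row 0: subtract 5×row1 = (1, 0, 12)

rank = 2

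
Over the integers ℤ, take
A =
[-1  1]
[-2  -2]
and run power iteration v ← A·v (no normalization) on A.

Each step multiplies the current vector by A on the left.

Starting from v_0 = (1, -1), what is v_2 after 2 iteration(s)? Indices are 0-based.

v_2 = (2, 4)

v_0 = (1, -1).
v_1 = A·v_0 = (-2, 0).
v_2 = A·v_1 = (2, 4).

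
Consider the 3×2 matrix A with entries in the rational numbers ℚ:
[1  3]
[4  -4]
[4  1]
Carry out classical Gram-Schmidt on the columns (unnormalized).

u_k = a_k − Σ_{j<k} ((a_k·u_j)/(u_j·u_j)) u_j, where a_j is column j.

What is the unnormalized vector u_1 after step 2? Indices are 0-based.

Step 1: u_0 = a_0 = (1, 4, 4).
Step 2: u_1 = a_1 − (-3/11)·u_0 = (36/11, -32/11, 23/11).

u_1 = (36/11, -32/11, 23/11)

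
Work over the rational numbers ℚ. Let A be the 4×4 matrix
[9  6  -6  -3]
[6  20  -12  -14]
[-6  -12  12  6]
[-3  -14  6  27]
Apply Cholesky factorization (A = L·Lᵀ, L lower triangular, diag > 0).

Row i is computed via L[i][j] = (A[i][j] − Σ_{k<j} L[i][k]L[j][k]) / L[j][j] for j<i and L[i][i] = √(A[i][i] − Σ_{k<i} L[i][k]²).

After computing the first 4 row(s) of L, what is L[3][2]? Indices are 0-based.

L[3][2] = -1

Step 1: L[0][0] = √(9) = 3.
  L[1][0] = (6) / L[0][0] = 2.
Step 2: L[1][1] = √(16) = 4.
  L[2][0] = (-6) / L[0][0] = -2.
  L[2][1] = (-8) / L[1][1] = -2.
Step 3: L[2][2] = √(4) = 2.
  L[3][0] = (-3) / L[0][0] = -1.
  L[3][1] = (-12) / L[1][1] = -3.
  L[3][2] = (-2) / L[2][2] = -1.
Step 4: L[3][3] = √(16) = 4.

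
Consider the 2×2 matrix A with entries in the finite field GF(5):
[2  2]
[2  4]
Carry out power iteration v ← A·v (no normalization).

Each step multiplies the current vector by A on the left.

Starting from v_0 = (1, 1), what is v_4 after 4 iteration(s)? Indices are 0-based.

v_0 = (1, 1).
v_1 = A·v_0 = (4, 1).
v_2 = A·v_1 = (0, 2).
v_3 = A·v_2 = (4, 3).
v_4 = A·v_3 = (4, 0).

v_4 = (4, 0)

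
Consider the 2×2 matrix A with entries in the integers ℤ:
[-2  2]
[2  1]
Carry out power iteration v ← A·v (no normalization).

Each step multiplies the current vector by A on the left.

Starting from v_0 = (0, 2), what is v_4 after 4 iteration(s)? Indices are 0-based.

v_4 = (-52, 58)

v_0 = (0, 2).
v_1 = A·v_0 = (4, 2).
v_2 = A·v_1 = (-4, 10).
v_3 = A·v_2 = (28, 2).
v_4 = A·v_3 = (-52, 58).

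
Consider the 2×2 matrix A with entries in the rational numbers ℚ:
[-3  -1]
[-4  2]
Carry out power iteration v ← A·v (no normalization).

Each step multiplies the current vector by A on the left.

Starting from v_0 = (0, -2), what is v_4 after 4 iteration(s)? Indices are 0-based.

v_0 = (0, -2).
v_1 = A·v_0 = (2, -4).
v_2 = A·v_1 = (-2, -16).
v_3 = A·v_2 = (22, -24).
v_4 = A·v_3 = (-42, -136).

v_4 = (-42, -136)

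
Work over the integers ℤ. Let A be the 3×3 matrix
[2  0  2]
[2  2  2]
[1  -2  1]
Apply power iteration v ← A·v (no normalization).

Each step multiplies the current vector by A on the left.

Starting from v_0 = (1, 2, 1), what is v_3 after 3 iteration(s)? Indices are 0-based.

v_0 = (1, 2, 1).
v_1 = A·v_0 = (4, 8, -2).
v_2 = A·v_1 = (4, 20, -14).
v_3 = A·v_2 = (-20, 20, -50).

v_3 = (-20, 20, -50)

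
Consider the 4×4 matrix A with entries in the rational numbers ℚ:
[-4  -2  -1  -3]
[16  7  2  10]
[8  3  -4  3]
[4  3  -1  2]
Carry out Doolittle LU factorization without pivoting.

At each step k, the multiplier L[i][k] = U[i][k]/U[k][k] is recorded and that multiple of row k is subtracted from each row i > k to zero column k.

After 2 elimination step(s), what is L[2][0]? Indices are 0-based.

L[2][0] = -2

[col 0] pivot -4
  R1 -= -4*R0 → (0, -1, -2, -2)  (L[1][0] := -4)
  R2 -= -2*R0 → (0, -1, -6, -3)  (L[2][0] := -2)
  R3 -= -1*R0 → (0, 1, -2, -1)  (L[3][0] := -1)
[col 1] pivot -1
  R2 -= 1*R1 → (0, 0, -4, -1)  (L[2][1] := 1)
  R3 -= -1*R1 → (0, 0, -4, -3)  (L[3][1] := -1)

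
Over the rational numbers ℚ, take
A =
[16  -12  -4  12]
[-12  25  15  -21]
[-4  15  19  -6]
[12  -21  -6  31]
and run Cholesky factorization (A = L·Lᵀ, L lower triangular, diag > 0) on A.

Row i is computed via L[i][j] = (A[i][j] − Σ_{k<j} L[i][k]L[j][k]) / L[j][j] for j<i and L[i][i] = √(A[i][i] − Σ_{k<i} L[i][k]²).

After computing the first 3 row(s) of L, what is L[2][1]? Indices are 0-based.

L[2][1] = 3

Step 1: L[0][0] = √(16) = 4.
  L[1][0] = (-12) / L[0][0] = -3.
Step 2: L[1][1] = √(16) = 4.
  L[2][0] = (-4) / L[0][0] = -1.
  L[2][1] = (12) / L[1][1] = 3.
Step 3: L[2][2] = √(9) = 3.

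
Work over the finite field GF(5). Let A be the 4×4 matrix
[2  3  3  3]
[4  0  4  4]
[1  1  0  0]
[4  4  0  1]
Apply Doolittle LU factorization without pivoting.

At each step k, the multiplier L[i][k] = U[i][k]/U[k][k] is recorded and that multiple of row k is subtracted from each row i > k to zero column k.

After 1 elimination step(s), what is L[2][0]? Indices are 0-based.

L[2][0] = 3

[col 0] pivot 2
  R1 -= 2*R0 → (0, 4, 3, 3)  (L[1][0] := 2)
  R2 -= 3*R0 → (0, 2, 1, 1)  (L[2][0] := 3)
  R3 -= 2*R0 → (0, 3, 4, 0)  (L[3][0] := 2)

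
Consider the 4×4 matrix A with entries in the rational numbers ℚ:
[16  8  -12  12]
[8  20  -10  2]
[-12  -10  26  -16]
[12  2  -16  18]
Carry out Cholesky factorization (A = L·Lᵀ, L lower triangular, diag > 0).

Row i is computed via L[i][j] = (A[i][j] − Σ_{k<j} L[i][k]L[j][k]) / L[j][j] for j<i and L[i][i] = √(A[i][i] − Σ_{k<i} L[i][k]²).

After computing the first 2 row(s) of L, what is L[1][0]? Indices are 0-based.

Step 1: L[0][0] = √(16) = 4.
  L[1][0] = (8) / L[0][0] = 2.
Step 2: L[1][1] = √(16) = 4.

L[1][0] = 2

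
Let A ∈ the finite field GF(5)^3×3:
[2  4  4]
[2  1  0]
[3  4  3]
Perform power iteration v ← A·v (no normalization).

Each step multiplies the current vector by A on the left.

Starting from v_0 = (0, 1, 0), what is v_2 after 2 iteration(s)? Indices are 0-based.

v_2 = (3, 4, 3)

v_0 = (0, 1, 0).
v_1 = A·v_0 = (4, 1, 4).
v_2 = A·v_1 = (3, 4, 3).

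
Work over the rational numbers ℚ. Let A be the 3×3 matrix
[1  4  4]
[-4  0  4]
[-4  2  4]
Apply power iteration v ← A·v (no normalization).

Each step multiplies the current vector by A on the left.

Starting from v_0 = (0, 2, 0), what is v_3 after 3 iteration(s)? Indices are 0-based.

v_3 = (-104, -160, -192)

v_0 = (0, 2, 0).
v_1 = A·v_0 = (8, 0, 4).
v_2 = A·v_1 = (24, -16, -16).
v_3 = A·v_2 = (-104, -160, -192).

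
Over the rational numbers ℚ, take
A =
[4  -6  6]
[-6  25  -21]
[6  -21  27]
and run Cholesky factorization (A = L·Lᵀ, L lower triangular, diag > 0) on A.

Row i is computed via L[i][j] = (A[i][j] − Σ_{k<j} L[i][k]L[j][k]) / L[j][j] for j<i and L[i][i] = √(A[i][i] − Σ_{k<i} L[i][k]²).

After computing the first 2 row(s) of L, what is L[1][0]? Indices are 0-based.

L[1][0] = -3

Step 1: L[0][0] = √(4) = 2.
  L[1][0] = (-6) / L[0][0] = -3.
Step 2: L[1][1] = √(16) = 4.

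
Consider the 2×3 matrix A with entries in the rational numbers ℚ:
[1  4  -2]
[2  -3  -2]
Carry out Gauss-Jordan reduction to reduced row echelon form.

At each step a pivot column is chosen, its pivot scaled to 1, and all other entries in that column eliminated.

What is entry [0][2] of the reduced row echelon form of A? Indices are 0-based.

M[0][2] = -14/11

step 1: normalize row 0 (÷1) = (1, 4, -2)
  row 1: subtract 2×row0 = (0, -11, 2)
step 2: normalize row 1 (÷-11) = (0, 1, -2/11)
  row 0: subtract 4×row1 = (1, 0, -14/11)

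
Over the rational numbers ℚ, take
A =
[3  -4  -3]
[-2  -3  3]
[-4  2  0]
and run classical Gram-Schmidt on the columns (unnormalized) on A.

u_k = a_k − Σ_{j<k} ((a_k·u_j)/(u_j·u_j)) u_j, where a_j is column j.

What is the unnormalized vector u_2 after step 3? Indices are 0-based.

u_2 = (-416/215, 52/43, -442/215)

Step 1: u_0 = a_0 = (3, -2, -4).
Step 2: u_1 = a_1 − (-14/29)·u_0 = (-74/29, -115/29, 2/29).
Step 3: u_2 = a_2 − (-15/29)·u_0 − (-41/215)·u_1 = (-416/215, 52/43, -442/215).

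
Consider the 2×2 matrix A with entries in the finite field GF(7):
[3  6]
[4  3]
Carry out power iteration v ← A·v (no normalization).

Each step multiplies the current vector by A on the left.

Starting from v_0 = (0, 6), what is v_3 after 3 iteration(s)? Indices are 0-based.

v_3 = (2, 2)

v_0 = (0, 6).
v_1 = A·v_0 = (1, 4).
v_2 = A·v_1 = (6, 2).
v_3 = A·v_2 = (2, 2).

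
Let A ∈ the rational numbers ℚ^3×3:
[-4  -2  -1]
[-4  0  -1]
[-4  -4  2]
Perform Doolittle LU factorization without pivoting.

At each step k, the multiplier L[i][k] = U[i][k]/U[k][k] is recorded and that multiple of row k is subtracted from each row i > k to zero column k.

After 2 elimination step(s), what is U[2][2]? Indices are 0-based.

U[2][2] = 3

k=0: U[0][0]=-4
  eliminate (1,0): mult=1, new row 1: (0, 2, 0); set L[1][0]=1
  eliminate (2,0): mult=1, new row 2: (0, -2, 3); set L[2][0]=1
k=1: U[1][1]=2
  eliminate (2,1): mult=-1, new row 2: (0, 0, 3); set L[2][1]=-1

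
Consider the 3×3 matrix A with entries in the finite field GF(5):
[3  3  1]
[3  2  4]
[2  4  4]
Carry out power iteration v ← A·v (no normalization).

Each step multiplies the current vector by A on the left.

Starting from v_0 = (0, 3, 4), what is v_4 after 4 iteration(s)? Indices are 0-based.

v_4 = (4, 1, 2)

v_0 = (0, 3, 4).
v_1 = A·v_0 = (3, 2, 3).
v_2 = A·v_1 = (3, 0, 1).
v_3 = A·v_2 = (0, 3, 0).
v_4 = A·v_3 = (4, 1, 2).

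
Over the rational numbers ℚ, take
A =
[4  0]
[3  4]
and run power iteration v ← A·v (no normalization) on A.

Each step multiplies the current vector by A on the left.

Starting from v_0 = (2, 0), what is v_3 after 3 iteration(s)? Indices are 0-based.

v_0 = (2, 0).
v_1 = A·v_0 = (8, 6).
v_2 = A·v_1 = (32, 48).
v_3 = A·v_2 = (128, 288).

v_3 = (128, 288)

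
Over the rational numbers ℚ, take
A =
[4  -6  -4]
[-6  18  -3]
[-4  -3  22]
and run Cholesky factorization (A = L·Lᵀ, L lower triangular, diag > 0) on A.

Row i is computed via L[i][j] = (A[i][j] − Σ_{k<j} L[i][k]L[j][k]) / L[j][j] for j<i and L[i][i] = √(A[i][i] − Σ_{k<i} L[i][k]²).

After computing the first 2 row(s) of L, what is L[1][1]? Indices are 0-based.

L[1][1] = 3

Step 1: L[0][0] = √(4) = 2.
  L[1][0] = (-6) / L[0][0] = -3.
Step 2: L[1][1] = √(9) = 3.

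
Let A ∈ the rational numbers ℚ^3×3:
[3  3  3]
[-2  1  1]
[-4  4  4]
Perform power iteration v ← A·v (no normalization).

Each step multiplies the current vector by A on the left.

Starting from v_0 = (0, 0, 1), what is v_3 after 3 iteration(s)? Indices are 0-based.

v_3 = (93, -41, -68)

v_0 = (0, 0, 1).
v_1 = A·v_0 = (3, 1, 4).
v_2 = A·v_1 = (24, -1, 8).
v_3 = A·v_2 = (93, -41, -68).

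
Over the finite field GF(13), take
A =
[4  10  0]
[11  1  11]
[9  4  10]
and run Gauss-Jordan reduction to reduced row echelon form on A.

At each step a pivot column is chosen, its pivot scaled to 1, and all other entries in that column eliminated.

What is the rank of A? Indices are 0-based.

step 1: normalize row 0 (÷4) = (1, 9, 0)
  row 1: subtract 11×row0 = (0, 6, 11)
  row 2: subtract 9×row0 = (0, 1, 10)
step 2: normalize row 1 (÷6) = (0, 1, 4)
  row 0: subtract 9×row1 = (1, 0, 3)
  row 2: subtract 1×row1 = (0, 0, 6)
step 3: normalize row 2 (÷6) = (0, 0, 1)
  row 0: subtract 3×row2 = (1, 0, 0)
  row 1: subtract 4×row2 = (0, 1, 0)

rank = 3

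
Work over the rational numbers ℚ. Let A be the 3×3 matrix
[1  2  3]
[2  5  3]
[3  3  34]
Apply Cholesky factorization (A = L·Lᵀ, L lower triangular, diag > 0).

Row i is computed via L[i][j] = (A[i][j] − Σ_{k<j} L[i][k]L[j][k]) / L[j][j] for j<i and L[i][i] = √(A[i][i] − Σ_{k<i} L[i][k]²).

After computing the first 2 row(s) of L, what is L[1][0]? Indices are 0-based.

Step 1: L[0][0] = √(1) = 1.
  L[1][0] = (2) / L[0][0] = 2.
Step 2: L[1][1] = √(1) = 1.

L[1][0] = 2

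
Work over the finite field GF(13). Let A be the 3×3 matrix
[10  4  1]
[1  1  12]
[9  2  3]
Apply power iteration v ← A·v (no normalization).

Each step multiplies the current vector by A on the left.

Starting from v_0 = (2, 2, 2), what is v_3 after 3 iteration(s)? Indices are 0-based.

v_0 = (2, 2, 2).
v_1 = A·v_0 = (4, 2, 2).
v_2 = A·v_1 = (11, 4, 7).
v_3 = A·v_2 = (3, 8, 11).

v_3 = (3, 8, 11)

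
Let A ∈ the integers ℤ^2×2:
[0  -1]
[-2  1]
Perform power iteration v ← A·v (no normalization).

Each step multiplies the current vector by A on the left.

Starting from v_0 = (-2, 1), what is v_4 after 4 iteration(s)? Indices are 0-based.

v_0 = (-2, 1).
v_1 = A·v_0 = (-1, 5).
v_2 = A·v_1 = (-5, 7).
v_3 = A·v_2 = (-7, 17).
v_4 = A·v_3 = (-17, 31).

v_4 = (-17, 31)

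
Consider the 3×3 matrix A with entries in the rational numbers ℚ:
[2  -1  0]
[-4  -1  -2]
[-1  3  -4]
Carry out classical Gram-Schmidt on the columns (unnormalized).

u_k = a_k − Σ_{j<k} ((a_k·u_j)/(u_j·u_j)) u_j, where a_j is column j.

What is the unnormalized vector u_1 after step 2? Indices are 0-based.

u_1 = (-19/21, -25/21, 62/21)

Step 1: u_0 = a_0 = (2, -4, -1).
Step 2: u_1 = a_1 − (-1/21)·u_0 = (-19/21, -25/21, 62/21).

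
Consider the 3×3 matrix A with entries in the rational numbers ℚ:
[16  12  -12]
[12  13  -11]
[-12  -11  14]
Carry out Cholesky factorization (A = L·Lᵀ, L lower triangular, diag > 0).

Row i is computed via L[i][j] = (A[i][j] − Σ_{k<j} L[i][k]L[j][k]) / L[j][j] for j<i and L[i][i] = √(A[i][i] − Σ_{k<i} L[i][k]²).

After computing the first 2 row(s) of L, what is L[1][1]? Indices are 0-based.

Step 1: L[0][0] = √(16) = 4.
  L[1][0] = (12) / L[0][0] = 3.
Step 2: L[1][1] = √(4) = 2.

L[1][1] = 2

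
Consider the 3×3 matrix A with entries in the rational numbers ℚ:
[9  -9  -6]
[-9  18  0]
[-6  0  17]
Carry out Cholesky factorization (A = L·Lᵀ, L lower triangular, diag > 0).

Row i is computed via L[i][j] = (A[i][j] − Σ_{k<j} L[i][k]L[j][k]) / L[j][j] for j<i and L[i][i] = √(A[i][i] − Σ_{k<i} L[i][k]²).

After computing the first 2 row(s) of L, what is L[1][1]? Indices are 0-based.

Step 1: L[0][0] = √(9) = 3.
  L[1][0] = (-9) / L[0][0] = -3.
Step 2: L[1][1] = √(9) = 3.

L[1][1] = 3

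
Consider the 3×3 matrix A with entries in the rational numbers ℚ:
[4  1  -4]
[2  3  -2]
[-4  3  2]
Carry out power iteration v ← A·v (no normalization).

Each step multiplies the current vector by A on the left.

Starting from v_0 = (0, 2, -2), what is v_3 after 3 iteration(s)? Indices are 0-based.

v_0 = (0, 2, -2).
v_1 = A·v_0 = (10, 10, 2).
v_2 = A·v_1 = (42, 46, -6).
v_3 = A·v_2 = (238, 234, -42).

v_3 = (238, 234, -42)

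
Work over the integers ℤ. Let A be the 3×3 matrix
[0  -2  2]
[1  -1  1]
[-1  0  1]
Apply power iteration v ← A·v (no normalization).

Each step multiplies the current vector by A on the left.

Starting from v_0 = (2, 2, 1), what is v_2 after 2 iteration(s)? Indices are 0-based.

v_2 = (-4, -4, 1)

v_0 = (2, 2, 1).
v_1 = A·v_0 = (-2, 1, -1).
v_2 = A·v_1 = (-4, -4, 1).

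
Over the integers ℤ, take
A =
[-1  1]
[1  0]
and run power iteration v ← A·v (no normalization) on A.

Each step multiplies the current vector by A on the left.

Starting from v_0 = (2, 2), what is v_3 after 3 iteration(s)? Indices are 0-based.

v_0 = (2, 2).
v_1 = A·v_0 = (0, 2).
v_2 = A·v_1 = (2, 0).
v_3 = A·v_2 = (-2, 2).

v_3 = (-2, 2)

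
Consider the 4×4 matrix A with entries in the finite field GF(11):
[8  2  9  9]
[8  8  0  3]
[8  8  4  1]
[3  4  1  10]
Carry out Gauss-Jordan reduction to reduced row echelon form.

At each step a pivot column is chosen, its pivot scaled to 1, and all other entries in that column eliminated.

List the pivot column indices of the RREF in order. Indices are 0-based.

pivot(0,0)=8: scale R0 → (1, 3, 8, 8)
  clear (1,0): R1 −= (8)R0 → (0, 6, 2, 5)
  clear (2,0): R2 −= (8)R0 → (0, 6, 6, 3)
  clear (3,0): R3 −= (3)R0 → (0, 6, 10, 8)
pivot(1,1)=6: scale R1 → (0, 1, 4, 10)
  clear (0,1): R0 −= (3)R1 → (1, 0, 7, 0)
  clear (2,1): R2 −= (6)R1 → (0, 0, 4, 9)
  clear (3,1): R3 −= (6)R1 → (0, 0, 8, 3)
pivot(2,2)=4: scale R2 → (0, 0, 1, 5)
  clear (0,2): R0 −= (7)R2 → (1, 0, 0, 9)
  clear (1,2): R1 −= (4)R2 → (0, 1, 0, 1)
  clear (3,2): R3 −= (8)R2 → (0, 0, 0, 7)
pivot(3,3)=7: scale R3 → (0, 0, 0, 1)
  clear (0,3): R0 −= (9)R3 → (1, 0, 0, 0)
  clear (1,3): R1 −= (1)R3 → (0, 1, 0, 0)
  clear (2,3): R2 −= (5)R3 → (0, 0, 1, 0)

pivot columns: 0, 1, 2, 3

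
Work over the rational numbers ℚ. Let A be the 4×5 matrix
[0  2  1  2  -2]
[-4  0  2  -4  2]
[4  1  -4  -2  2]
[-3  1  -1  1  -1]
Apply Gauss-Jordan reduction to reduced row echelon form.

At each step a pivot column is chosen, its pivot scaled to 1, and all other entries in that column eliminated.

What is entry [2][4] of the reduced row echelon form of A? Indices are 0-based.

[1] R0 <-> R1
[1] R0 /= -4  ⇒  (1, 0, -1/2, 1, -1/2)
     R2 -= 4·R0  ⇒  (0, 1, -2, -6, 4)
     R3 -= -3·R0  ⇒  (0, 1, -5/2, 4, -5/2)
[2] R1 /= 2  ⇒  (0, 1, 1/2, 1, -1)
     R2 -= 1·R1  ⇒  (0, 0, -5/2, -7, 5)
     R3 -= 1·R1  ⇒  (0, 0, -3, 3, -3/2)
[3] R2 /= -5/2  ⇒  (0, 0, 1, 14/5, -2)
     R0 -= -1/2·R2  ⇒  (1, 0, 0, 12/5, -3/2)
     R1 -= 1/2·R2  ⇒  (0, 1, 0, -2/5, 0)
     R3 -= -3·R2  ⇒  (0, 0, 0, 57/5, -15/2)
[4] R3 /= 57/5  ⇒  (0, 0, 0, 1, -25/38)
     R0 -= 12/5·R3  ⇒  (1, 0, 0, 0, 3/38)
     R1 -= -2/5·R3  ⇒  (0, 1, 0, 0, -5/19)
     R2 -= 14/5·R3  ⇒  (0, 0, 1, 0, -3/19)

M[2][4] = -3/19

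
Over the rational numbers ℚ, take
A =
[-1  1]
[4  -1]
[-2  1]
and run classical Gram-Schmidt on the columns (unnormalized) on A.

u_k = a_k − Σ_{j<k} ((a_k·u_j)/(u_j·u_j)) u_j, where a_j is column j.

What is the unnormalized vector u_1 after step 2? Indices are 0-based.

u_1 = (2/3, 1/3, 1/3)

Step 1: u_0 = a_0 = (-1, 4, -2).
Step 2: u_1 = a_1 − (-1/3)·u_0 = (2/3, 1/3, 1/3).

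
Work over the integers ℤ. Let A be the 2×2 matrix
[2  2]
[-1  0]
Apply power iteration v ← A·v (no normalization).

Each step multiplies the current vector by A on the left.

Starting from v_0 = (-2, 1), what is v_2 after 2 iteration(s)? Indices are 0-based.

v_0 = (-2, 1).
v_1 = A·v_0 = (-2, 2).
v_2 = A·v_1 = (0, 2).

v_2 = (0, 2)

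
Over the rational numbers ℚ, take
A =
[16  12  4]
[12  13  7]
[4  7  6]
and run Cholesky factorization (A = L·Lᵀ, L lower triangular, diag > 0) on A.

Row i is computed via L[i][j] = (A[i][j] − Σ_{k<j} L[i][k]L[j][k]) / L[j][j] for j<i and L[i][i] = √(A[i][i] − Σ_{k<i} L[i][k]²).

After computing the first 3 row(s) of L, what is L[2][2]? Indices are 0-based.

L[2][2] = 1

Step 1: L[0][0] = √(16) = 4.
  L[1][0] = (12) / L[0][0] = 3.
Step 2: L[1][1] = √(4) = 2.
  L[2][0] = (4) / L[0][0] = 1.
  L[2][1] = (4) / L[1][1] = 2.
Step 3: L[2][2] = √(1) = 1.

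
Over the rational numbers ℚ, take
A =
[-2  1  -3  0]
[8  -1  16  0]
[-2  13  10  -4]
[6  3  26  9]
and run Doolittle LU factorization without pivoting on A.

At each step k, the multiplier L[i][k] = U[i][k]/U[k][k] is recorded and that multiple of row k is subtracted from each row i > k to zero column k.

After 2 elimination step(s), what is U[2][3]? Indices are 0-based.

U[2][3] = -4

k=0: U[0][0]=-2
  eliminate (1,0): mult=-4, new row 1: (0, 3, 4, 0); set L[1][0]=-4
  eliminate (2,0): mult=1, new row 2: (0, 12, 13, -4); set L[2][0]=1
  eliminate (3,0): mult=-3, new row 3: (0, 6, 17, 9); set L[3][0]=-3
k=1: U[1][1]=3
  eliminate (2,1): mult=4, new row 2: (0, 0, -3, -4); set L[2][1]=4
  eliminate (3,1): mult=2, new row 3: (0, 0, 9, 9); set L[3][1]=2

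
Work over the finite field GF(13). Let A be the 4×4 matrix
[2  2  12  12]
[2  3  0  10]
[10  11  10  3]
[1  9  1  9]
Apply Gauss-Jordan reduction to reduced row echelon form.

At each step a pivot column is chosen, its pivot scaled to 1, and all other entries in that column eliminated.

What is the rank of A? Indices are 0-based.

pivot(0,0)=2: scale R0 → (1, 1, 6, 6)
  clear (1,0): R1 −= (2)R0 → (0, 1, 1, 11)
  clear (2,0): R2 −= (10)R0 → (0, 1, 2, 8)
  clear (3,0): R3 −= (1)R0 → (0, 8, 8, 3)
pivot(1,1)=1: scale R1 → (0, 1, 1, 11)
  clear (0,1): R0 −= (1)R1 → (1, 0, 5, 8)
  clear (2,1): R2 −= (1)R1 → (0, 0, 1, 10)
  clear (3,1): R3 −= (8)R1 → (0, 0, 0, 6)
pivot(2,2)=1: scale R2 → (0, 0, 1, 10)
  clear (0,2): R0 −= (5)R2 → (1, 0, 0, 10)
  clear (1,2): R1 −= (1)R2 → (0, 1, 0, 1)
pivot(3,3)=6: scale R3 → (0, 0, 0, 1)
  clear (0,3): R0 −= (10)R3 → (1, 0, 0, 0)
  clear (1,3): R1 −= (1)R3 → (0, 1, 0, 0)
  clear (2,3): R2 −= (10)R3 → (0, 0, 1, 0)

rank = 4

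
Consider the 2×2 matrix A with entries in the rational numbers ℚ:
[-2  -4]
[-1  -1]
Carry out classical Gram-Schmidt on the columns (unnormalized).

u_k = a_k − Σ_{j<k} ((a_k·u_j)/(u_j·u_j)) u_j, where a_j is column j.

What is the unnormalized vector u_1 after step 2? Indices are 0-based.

u_1 = (-2/5, 4/5)

Step 1: u_0 = a_0 = (-2, -1).
Step 2: u_1 = a_1 − (9/5)·u_0 = (-2/5, 4/5).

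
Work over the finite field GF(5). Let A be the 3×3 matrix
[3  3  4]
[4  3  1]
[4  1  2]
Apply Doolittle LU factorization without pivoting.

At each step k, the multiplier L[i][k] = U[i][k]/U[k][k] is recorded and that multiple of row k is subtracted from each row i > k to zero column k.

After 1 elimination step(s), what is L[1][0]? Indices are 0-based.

L[1][0] = 3

[col 0] pivot 3
  R1 -= 3*R0 → (0, 4, 4)  (L[1][0] := 3)
  R2 -= 3*R0 → (0, 2, 0)  (L[2][0] := 3)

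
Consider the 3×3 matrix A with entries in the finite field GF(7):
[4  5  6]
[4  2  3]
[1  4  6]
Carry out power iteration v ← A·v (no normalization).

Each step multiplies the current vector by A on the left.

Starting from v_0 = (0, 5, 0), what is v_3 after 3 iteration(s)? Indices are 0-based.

v_3 = (3, 0, 0)

v_0 = (0, 5, 0).
v_1 = A·v_0 = (4, 3, 6).
v_2 = A·v_1 = (4, 5, 3).
v_3 = A·v_2 = (3, 0, 0).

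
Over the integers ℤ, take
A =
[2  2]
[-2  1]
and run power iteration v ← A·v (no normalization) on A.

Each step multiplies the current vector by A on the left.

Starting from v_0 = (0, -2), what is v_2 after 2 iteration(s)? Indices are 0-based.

v_0 = (0, -2).
v_1 = A·v_0 = (-4, -2).
v_2 = A·v_1 = (-12, 6).

v_2 = (-12, 6)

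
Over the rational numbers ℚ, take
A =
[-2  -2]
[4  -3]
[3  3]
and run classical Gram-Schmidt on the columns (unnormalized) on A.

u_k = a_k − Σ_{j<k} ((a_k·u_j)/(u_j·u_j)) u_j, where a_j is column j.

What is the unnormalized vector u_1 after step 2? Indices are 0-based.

u_1 = (-56/29, -91/29, 84/29)

Step 1: u_0 = a_0 = (-2, 4, 3).
Step 2: u_1 = a_1 − (1/29)·u_0 = (-56/29, -91/29, 84/29).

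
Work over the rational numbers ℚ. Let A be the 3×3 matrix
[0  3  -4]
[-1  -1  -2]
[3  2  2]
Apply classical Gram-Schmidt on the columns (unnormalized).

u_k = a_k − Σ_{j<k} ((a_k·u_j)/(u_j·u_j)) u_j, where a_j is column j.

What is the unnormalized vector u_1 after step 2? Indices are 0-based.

Step 1: u_0 = a_0 = (0, -1, 3).
Step 2: u_1 = a_1 − (7/10)·u_0 = (3, -3/10, -1/10).

u_1 = (3, -3/10, -1/10)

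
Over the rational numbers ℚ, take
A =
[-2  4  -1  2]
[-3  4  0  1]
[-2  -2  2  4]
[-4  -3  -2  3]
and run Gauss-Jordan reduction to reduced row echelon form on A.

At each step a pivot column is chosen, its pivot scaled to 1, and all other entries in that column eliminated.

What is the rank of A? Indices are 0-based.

[1] R0 /= -2  ⇒  (1, -2, 1/2, -1)
     R1 -= -3·R0  ⇒  (0, -2, 3/2, -2)
     R2 -= -2·R0  ⇒  (0, -6, 3, 2)
     R3 -= -4·R0  ⇒  (0, -11, 0, -1)
[2] R1 /= -2  ⇒  (0, 1, -3/4, 1)
     R0 -= -2·R1  ⇒  (1, 0, -1, 1)
     R2 -= -6·R1  ⇒  (0, 0, -3/2, 8)
     R3 -= -11·R1  ⇒  (0, 0, -33/4, 10)
[3] R2 /= -3/2  ⇒  (0, 0, 1, -16/3)
     R0 -= -1·R2  ⇒  (1, 0, 0, -13/3)
     R1 -= -3/4·R2  ⇒  (0, 1, 0, -3)
     R3 -= -33/4·R2  ⇒  (0, 0, 0, -34)
[4] R3 /= -34  ⇒  (0, 0, 0, 1)
     R0 -= -13/3·R3  ⇒  (1, 0, 0, 0)
     R1 -= -3·R3  ⇒  (0, 1, 0, 0)
     R2 -= -16/3·R3  ⇒  (0, 0, 1, 0)

rank = 4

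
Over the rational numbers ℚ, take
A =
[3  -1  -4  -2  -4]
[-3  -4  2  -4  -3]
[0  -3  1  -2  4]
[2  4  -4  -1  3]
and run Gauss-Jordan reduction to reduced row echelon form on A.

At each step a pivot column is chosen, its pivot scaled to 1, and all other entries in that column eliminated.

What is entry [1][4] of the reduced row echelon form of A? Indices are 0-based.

step 1: normalize row 0 (÷3) = (1, -1/3, -4/3, -2/3, -4/3)
  row 1: subtract -3×row0 = (0, -5, -2, -6, -7)
  row 3: subtract 2×row0 = (0, 14/3, -4/3, 1/3, 17/3)
step 2: normalize row 1 (÷-5) = (0, 1, 2/5, 6/5, 7/5)
  row 0: subtract -1/3×row1 = (1, 0, -6/5, -4/15, -13/15)
  row 2: subtract -3×row1 = (0, 0, 11/5, 8/5, 41/5)
  row 3: subtract 14/3×row1 = (0, 0, -16/5, -79/15, -13/15)
step 3: normalize row 2 (÷11/5) = (0, 0, 1, 8/11, 41/11)
  row 0: subtract -6/5×row2 = (1, 0, 0, 20/33, 119/33)
  row 1: subtract 2/5×row2 = (0, 1, 0, 10/11, -1/11)
  row 3: subtract -16/5×row2 = (0, 0, 0, -97/33, 365/33)
step 4: normalize row 3 (÷-97/33) = (0, 0, 0, 1, -365/97)
  row 0: subtract 20/33×row3 = (1, 0, 0, 0, 571/97)
  row 1: subtract 10/11×row3 = (0, 1, 0, 0, 323/97)
  row 2: subtract 8/11×row3 = (0, 0, 1, 0, 627/97)

M[1][4] = 323/97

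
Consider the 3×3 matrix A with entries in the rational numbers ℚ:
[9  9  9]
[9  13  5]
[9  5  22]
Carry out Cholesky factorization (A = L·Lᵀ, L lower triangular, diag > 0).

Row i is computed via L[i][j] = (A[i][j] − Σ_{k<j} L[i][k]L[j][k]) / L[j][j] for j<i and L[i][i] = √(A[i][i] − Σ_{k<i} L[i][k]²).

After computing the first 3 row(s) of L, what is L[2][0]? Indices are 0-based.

L[2][0] = 3

Step 1: L[0][0] = √(9) = 3.
  L[1][0] = (9) / L[0][0] = 3.
Step 2: L[1][1] = √(4) = 2.
  L[2][0] = (9) / L[0][0] = 3.
  L[2][1] = (-4) / L[1][1] = -2.
Step 3: L[2][2] = √(9) = 3.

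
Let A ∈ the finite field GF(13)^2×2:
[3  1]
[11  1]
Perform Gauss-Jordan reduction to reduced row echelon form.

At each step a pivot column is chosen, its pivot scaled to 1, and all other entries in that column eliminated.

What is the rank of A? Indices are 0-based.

pivot(0,0)=3: scale R0 → (1, 9)
  clear (1,0): R1 −= (11)R0 → (0, 6)
pivot(1,1)=6: scale R1 → (0, 1)
  clear (0,1): R0 −= (9)R1 → (1, 0)

rank = 2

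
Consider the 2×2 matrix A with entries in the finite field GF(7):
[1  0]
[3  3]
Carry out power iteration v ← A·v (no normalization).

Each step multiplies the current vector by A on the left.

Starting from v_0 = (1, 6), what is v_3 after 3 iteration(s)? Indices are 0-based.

v_0 = (1, 6).
v_1 = A·v_0 = (1, 0).
v_2 = A·v_1 = (1, 3).
v_3 = A·v_2 = (1, 5).

v_3 = (1, 5)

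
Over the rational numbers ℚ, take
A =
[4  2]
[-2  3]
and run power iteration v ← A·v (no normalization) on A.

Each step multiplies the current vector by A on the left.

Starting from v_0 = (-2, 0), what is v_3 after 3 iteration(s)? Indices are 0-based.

v_0 = (-2, 0).
v_1 = A·v_0 = (-8, 4).
v_2 = A·v_1 = (-24, 28).
v_3 = A·v_2 = (-40, 132).

v_3 = (-40, 132)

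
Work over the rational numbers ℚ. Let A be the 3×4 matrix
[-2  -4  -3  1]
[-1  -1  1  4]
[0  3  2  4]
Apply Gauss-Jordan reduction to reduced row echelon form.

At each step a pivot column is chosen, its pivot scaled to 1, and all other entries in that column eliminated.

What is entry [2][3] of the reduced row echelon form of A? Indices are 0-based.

step 1: normalize row 0 (÷-2) = (1, 2, 3/2, -1/2)
  row 1: subtract -1×row0 = (0, 1, 5/2, 7/2)
step 2: normalize row 1 (÷1) = (0, 1, 5/2, 7/2)
  row 0: subtract 2×row1 = (1, 0, -7/2, -15/2)
  row 2: subtract 3×row1 = (0, 0, -11/2, -13/2)
step 3: normalize row 2 (÷-11/2) = (0, 0, 1, 13/11)
  row 0: subtract -7/2×row2 = (1, 0, 0, -37/11)
  row 1: subtract 5/2×row2 = (0, 1, 0, 6/11)

M[2][3] = 13/11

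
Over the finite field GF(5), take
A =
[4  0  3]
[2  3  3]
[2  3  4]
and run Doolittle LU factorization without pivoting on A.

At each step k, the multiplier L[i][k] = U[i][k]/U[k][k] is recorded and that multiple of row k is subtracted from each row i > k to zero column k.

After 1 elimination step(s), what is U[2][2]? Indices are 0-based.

U[2][2] = 0

Step 1: pivot at (0,0) is 4.
  row1 ← row1 − (3)·row0  ⇒  L[1][0]=3, U row1=(0, 3, 4)
  row2 ← row2 − (3)·row0  ⇒  L[2][0]=3, U row2=(0, 3, 0)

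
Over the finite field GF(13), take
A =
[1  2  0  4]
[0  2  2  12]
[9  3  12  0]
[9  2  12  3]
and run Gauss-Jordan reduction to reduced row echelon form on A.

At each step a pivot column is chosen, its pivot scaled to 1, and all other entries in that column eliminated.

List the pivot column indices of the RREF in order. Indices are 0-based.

[1] R0 /= 1  ⇒  (1, 2, 0, 4)
     R2 -= 9·R0  ⇒  (0, 11, 12, 3)
     R3 -= 9·R0  ⇒  (0, 10, 12, 6)
[2] R1 /= 2  ⇒  (0, 1, 1, 6)
     R0 -= 2·R1  ⇒  (1, 0, 11, 5)
     R2 -= 11·R1  ⇒  (0, 0, 1, 2)
     R3 -= 10·R1  ⇒  (0, 0, 2, 11)
[3] R2 /= 1  ⇒  (0, 0, 1, 2)
     R0 -= 11·R2  ⇒  (1, 0, 0, 9)
     R1 -= 1·R2  ⇒  (0, 1, 0, 4)
     R3 -= 2·R2  ⇒  (0, 0, 0, 7)
[4] R3 /= 7  ⇒  (0, 0, 0, 1)
     R0 -= 9·R3  ⇒  (1, 0, 0, 0)
     R1 -= 4·R3  ⇒  (0, 1, 0, 0)
     R2 -= 2·R3  ⇒  (0, 0, 1, 0)

pivot columns: 0, 1, 2, 3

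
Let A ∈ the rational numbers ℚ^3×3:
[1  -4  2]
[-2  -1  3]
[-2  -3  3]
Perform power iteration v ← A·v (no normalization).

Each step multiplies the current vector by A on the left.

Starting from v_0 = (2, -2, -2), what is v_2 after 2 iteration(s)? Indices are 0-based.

v_0 = (2, -2, -2).
v_1 = A·v_0 = (6, -8, -4).
v_2 = A·v_1 = (30, -16, 0).

v_2 = (30, -16, 0)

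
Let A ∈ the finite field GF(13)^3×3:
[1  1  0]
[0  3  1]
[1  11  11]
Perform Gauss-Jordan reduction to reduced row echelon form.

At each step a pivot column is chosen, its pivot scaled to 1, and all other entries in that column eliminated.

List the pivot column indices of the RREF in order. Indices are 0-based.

pivot columns: 0, 1, 2

step 1: normalize row 0 (÷1) = (1, 1, 0)
  row 2: subtract 1×row0 = (0, 10, 11)
step 2: normalize row 1 (÷3) = (0, 1, 9)
  row 0: subtract 1×row1 = (1, 0, 4)
  row 2: subtract 10×row1 = (0, 0, 12)
step 3: normalize row 2 (÷12) = (0, 0, 1)
  row 0: subtract 4×row2 = (1, 0, 0)
  row 1: subtract 9×row2 = (0, 1, 0)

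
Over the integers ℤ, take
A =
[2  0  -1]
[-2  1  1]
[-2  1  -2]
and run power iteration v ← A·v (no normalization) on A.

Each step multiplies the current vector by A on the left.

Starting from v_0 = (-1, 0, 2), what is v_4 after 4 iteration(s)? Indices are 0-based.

v_0 = (-1, 0, 2).
v_1 = A·v_0 = (-4, 4, -2).
v_2 = A·v_1 = (-6, 10, 16).
v_3 = A·v_2 = (-28, 38, -10).
v_4 = A·v_3 = (-46, 84, 114).

v_4 = (-46, 84, 114)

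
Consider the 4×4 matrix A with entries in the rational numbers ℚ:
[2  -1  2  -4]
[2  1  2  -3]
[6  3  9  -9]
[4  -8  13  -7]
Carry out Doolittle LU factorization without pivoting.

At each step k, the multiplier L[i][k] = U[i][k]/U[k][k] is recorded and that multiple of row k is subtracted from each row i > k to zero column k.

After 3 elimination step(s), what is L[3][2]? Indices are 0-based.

L[3][2] = 3

k=0: U[0][0]=2
  eliminate (1,0): mult=1, new row 1: (0, 2, 0, 1); set L[1][0]=1
  eliminate (2,0): mult=3, new row 2: (0, 6, 3, 3); set L[2][0]=3
  eliminate (3,0): mult=2, new row 3: (0, -6, 9, 1); set L[3][0]=2
k=1: U[1][1]=2
  eliminate (2,1): mult=3, new row 2: (0, 0, 3, 0); set L[2][1]=3
  eliminate (3,1): mult=-3, new row 3: (0, 0, 9, 4); set L[3][1]=-3
k=2: U[2][2]=3
  eliminate (3,2): mult=3, new row 3: (0, 0, 0, 4); set L[3][2]=3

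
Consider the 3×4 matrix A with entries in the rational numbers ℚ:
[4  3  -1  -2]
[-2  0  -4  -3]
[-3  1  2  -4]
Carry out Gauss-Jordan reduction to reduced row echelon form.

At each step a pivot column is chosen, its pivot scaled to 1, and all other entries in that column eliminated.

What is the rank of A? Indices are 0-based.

step 1: normalize row 0 (÷4) = (1, 3/4, -1/4, -1/2)
  row 1: subtract -2×row0 = (0, 3/2, -9/2, -4)
  row 2: subtract -3×row0 = (0, 13/4, 5/4, -11/2)
step 2: normalize row 1 (÷3/2) = (0, 1, -3, -8/3)
  row 0: subtract 3/4×row1 = (1, 0, 2, 3/2)
  row 2: subtract 13/4×row1 = (0, 0, 11, 19/6)
step 3: normalize row 2 (÷11) = (0, 0, 1, 19/66)
  row 0: subtract 2×row2 = (1, 0, 0, 61/66)
  row 1: subtract -3×row2 = (0, 1, 0, -119/66)

rank = 3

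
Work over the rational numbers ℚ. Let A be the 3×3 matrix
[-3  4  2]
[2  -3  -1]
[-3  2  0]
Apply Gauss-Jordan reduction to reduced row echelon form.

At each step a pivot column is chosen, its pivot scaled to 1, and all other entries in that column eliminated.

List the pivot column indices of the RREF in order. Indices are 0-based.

pivot columns: 0, 1, 2

pivot(0,0)=-3: scale R0 → (1, -4/3, -2/3)
  clear (1,0): R1 −= (2)R0 → (0, -1/3, 1/3)
  clear (2,0): R2 −= (-3)R0 → (0, -2, -2)
pivot(1,1)=-1/3: scale R1 → (0, 1, -1)
  clear (0,1): R0 −= (-4/3)R1 → (1, 0, -2)
  clear (2,1): R2 −= (-2)R1 → (0, 0, -4)
pivot(2,2)=-4: scale R2 → (0, 0, 1)
  clear (0,2): R0 −= (-2)R2 → (1, 0, 0)
  clear (1,2): R1 −= (-1)R2 → (0, 1, 0)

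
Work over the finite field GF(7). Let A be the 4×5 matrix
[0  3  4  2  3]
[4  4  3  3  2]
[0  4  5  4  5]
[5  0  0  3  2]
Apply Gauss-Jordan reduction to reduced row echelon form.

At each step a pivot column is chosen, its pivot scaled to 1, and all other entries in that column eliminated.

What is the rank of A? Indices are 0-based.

rank = 4

step 1: exchange rows 0,1
step 1: normalize row 0 (÷4) = (1, 1, 6, 6, 4)
  row 3: subtract 5×row0 = (0, 2, 5, 1, 3)
step 2: normalize row 1 (÷3) = (0, 1, 6, 3, 1)
  row 0: subtract 1×row1 = (1, 0, 0, 3, 3)
  row 2: subtract 4×row1 = (0, 0, 2, 6, 1)
  row 3: subtract 2×row1 = (0, 0, 0, 2, 1)
step 3: normalize row 2 (÷2) = (0, 0, 1, 3, 4)
  row 1: subtract 6×row2 = (0, 1, 0, 6, 5)
step 4: normalize row 3 (÷2) = (0, 0, 0, 1, 4)
  row 0: subtract 3×row3 = (1, 0, 0, 0, 5)
  row 1: subtract 6×row3 = (0, 1, 0, 0, 2)
  row 2: subtract 3×row3 = (0, 0, 1, 0, 6)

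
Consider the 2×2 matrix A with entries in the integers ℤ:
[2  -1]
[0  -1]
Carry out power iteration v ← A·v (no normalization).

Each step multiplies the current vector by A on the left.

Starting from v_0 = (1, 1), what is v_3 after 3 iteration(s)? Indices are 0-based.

v_0 = (1, 1).
v_1 = A·v_0 = (1, -1).
v_2 = A·v_1 = (3, 1).
v_3 = A·v_2 = (5, -1).

v_3 = (5, -1)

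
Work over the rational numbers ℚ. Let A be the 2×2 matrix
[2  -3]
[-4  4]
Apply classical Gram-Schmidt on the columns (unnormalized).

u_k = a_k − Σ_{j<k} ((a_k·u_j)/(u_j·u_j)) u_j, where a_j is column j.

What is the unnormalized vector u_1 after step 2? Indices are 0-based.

Step 1: u_0 = a_0 = (2, -4).
Step 2: u_1 = a_1 − (-11/10)·u_0 = (-4/5, -2/5).

u_1 = (-4/5, -2/5)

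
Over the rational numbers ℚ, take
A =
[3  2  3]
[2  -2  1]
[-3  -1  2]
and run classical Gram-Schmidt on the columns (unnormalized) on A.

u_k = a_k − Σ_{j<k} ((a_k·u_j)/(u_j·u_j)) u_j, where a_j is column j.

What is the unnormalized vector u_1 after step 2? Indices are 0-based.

u_1 = (29/22, -27/11, -7/22)

Step 1: u_0 = a_0 = (3, 2, -3).
Step 2: u_1 = a_1 − (5/22)·u_0 = (29/22, -27/11, -7/22).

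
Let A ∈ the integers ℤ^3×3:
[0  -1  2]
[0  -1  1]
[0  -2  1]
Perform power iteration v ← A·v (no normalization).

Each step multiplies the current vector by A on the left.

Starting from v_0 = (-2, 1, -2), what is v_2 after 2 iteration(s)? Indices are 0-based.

v_2 = (-5, -1, 2)

v_0 = (-2, 1, -2).
v_1 = A·v_0 = (-5, -3, -4).
v_2 = A·v_1 = (-5, -1, 2).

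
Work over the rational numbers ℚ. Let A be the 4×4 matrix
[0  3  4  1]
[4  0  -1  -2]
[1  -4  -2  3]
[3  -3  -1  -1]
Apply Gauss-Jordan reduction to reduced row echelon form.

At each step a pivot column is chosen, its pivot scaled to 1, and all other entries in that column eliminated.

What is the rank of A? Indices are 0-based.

step 1: exchange rows 0,1
step 1: normalize row 0 (÷4) = (1, 0, -1/4, -1/2)
  row 2: subtract 1×row0 = (0, -4, -7/4, 7/2)
  row 3: subtract 3×row0 = (0, -3, -1/4, 1/2)
step 2: normalize row 1 (÷3) = (0, 1, 4/3, 1/3)
  row 2: subtract -4×row1 = (0, 0, 43/12, 29/6)
  row 3: subtract -3×row1 = (0, 0, 15/4, 3/2)
step 3: normalize row 2 (÷43/12) = (0, 0, 1, 58/43)
  row 0: subtract -1/4×row2 = (1, 0, 0, -7/43)
  row 1: subtract 4/3×row2 = (0, 1, 0, -63/43)
  row 3: subtract 15/4×row2 = (0, 0, 0, -153/43)
step 4: normalize row 3 (÷-153/43) = (0, 0, 0, 1)
  row 0: subtract -7/43×row3 = (1, 0, 0, 0)
  row 1: subtract -63/43×row3 = (0, 1, 0, 0)
  row 2: subtract 58/43×row3 = (0, 0, 1, 0)

rank = 4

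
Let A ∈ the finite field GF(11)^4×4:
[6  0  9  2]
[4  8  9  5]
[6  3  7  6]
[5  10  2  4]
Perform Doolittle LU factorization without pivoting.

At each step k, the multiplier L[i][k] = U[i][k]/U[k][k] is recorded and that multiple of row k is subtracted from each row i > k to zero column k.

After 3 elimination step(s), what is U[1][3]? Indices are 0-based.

U[1][3] = 0

k=0: U[0][0]=6
  eliminate (1,0): mult=8, new row 1: (0, 8, 3, 0); set L[1][0]=8
  eliminate (2,0): mult=1, new row 2: (0, 3, 9, 4); set L[2][0]=1
  eliminate (3,0): mult=10, new row 3: (0, 10, 0, 6); set L[3][0]=10
k=1: U[1][1]=8
  eliminate (2,1): mult=10, new row 2: (0, 0, 1, 4); set L[2][1]=10
  eliminate (3,1): mult=4, new row 3: (0, 0, 10, 6); set L[3][1]=4
k=2: U[2][2]=1
  eliminate (3,2): mult=10, new row 3: (0, 0, 0, 10); set L[3][2]=10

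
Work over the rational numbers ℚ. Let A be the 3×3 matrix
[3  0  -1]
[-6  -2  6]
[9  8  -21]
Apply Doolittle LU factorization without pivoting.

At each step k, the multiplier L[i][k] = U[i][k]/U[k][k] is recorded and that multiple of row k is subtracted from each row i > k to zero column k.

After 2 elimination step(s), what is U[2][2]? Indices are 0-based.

U[2][2] = -2

k=0: U[0][0]=3
  eliminate (1,0): mult=-2, new row 1: (0, -2, 4); set L[1][0]=-2
  eliminate (2,0): mult=3, new row 2: (0, 8, -18); set L[2][0]=3
k=1: U[1][1]=-2
  eliminate (2,1): mult=-4, new row 2: (0, 0, -2); set L[2][1]=-4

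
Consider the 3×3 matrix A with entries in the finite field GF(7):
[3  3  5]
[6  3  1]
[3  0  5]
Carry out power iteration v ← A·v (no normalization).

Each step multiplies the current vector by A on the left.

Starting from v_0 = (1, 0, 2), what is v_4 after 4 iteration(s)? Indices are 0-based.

v_0 = (1, 0, 2).
v_1 = A·v_0 = (6, 1, 6).
v_2 = A·v_1 = (2, 3, 6).
v_3 = A·v_2 = (3, 6, 1).
v_4 = A·v_3 = (4, 2, 0).

v_4 = (4, 2, 0)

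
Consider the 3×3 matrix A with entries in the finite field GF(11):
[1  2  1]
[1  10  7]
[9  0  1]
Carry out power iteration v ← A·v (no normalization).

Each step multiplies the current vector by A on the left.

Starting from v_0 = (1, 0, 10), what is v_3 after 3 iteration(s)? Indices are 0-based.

v_3 = (7, 1, 5)

v_0 = (1, 0, 10).
v_1 = A·v_0 = (0, 5, 8).
v_2 = A·v_1 = (7, 7, 8).
v_3 = A·v_2 = (7, 1, 5).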